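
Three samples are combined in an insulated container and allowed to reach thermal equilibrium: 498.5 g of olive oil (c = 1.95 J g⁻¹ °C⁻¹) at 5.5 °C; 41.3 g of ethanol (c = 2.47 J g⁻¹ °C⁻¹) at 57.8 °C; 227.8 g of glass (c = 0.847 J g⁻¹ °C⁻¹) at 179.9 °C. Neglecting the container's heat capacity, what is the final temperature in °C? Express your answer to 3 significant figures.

T_f = 36.3 °C

Σ mᵢcᵢ(T − Tᵢ) = 0  ⇒  T = Σ mᵢcᵢTᵢ / Σ mᵢcᵢ
Σ mᵢcᵢ = 498.5×1.95 + 41.3×2.47 + 227.8×0.847 = 1267.0326
Σ mᵢcᵢTᵢ = 972.075×5.5 + 102.011×57.8 + 192.9466×179.9 = 45954
T = 45954 / 1267.0326 = 36.27 °C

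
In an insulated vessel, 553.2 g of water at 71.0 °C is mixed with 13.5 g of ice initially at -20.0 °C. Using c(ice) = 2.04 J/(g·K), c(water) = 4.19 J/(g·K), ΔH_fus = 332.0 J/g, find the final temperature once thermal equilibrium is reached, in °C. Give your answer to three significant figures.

T_f = 67.2 °C

Heat to bring ice to 0 °C and melt it: q₁ = 13.5×2.04×20.0 + 13.5×332.0 = 5032.8 J
Heat the water can supply cooling to 0 °C: 553.2×4.19×71.0 = 164571 J > q₁, so all ice melts.
Energy balance: 553.2×4.19×(71.0 − T) = 5032.8 + 13.5×4.19×(T − 0)
2317.908(71.0 − T) = 5032.8 + 56.565 T
164571 − 5032.8 = 2374.473 T
T = 159538.2 / 2374.473 = 67.19 °C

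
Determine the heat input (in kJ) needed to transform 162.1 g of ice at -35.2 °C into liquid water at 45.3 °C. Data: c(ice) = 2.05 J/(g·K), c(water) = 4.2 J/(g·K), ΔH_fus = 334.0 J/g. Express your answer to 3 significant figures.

q1 (heat ice -35.2→0.0 °C): 162.1 × 2.05 × 35.2 = 11697 J
q2 (melt at 0 °C): 162.1 × 334.0 = 54141 J
q3 (heat water 0.0→45.3 °C): 162.1 × 4.2 × 45.3 = 30841 J
Total: 11697 + 54141 + 30841 = 96679 J = 96.7 kJ

q = 96.7 kJ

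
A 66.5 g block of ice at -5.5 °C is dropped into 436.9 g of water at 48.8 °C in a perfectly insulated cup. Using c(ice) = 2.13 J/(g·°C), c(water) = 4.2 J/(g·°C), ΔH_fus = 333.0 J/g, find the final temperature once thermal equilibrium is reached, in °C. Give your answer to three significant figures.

Heat to bring ice to 0 °C and melt it: q₁ = 66.5×2.13×5.5 + 66.5×333.0 = 22924 J
Heat the water can supply cooling to 0 °C: 436.9×4.2×48.8 = 89547.0 J > q₁, so all ice melts.
Energy balance: 436.9×4.2×(48.8 − T) = 22924 + 66.5×4.2×(T − 0)
1834.98(48.8 − T) = 22924 + 279.3 T
89547.0 − 22924 = 2114.28 T
T = 66623.0 / 2114.28 = 31.51 °C

T_f = 31.5 °C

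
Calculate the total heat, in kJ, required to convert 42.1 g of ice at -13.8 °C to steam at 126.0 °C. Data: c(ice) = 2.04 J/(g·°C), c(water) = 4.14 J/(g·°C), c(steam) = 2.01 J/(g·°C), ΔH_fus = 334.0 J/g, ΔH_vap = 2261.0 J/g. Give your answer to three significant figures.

q = 130 kJ

q1 (heat ice -13.8→0.0 °C): 42.1 × 2.04 × 13.8 = 1185 J
q2 (melt at 0 °C): 42.1 × 334.0 = 14061 J
q3 (heat water 0.0→100.0 °C): 42.1 × 4.14 × 100.0 = 17429 J
q4 (vaporize at 100 °C): 42.1 × 2261.0 = 95188 J
q5 (heat steam 100.0→126.0 °C): 42.1 × 2.01 × 26.0 = 2200 J
Total: 1185 + 14061 + 17429 + 95188 + 2200 = 130063 J = 130 kJ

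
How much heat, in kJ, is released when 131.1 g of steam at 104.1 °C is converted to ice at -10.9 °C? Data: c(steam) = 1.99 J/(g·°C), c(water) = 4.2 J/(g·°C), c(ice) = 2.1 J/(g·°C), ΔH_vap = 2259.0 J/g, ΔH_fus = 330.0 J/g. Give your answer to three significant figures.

q1 (cool steam 104.1→100 °C): 131.1 × 1.99 × 4.1 = 1070 J
q2 (condense at 100 °C): 131.1 × 2259.0 = 296155 J
q3 (cool water 100→0 °C): 131.1 × 4.2 × 100.0 = 55062 J
q4 (freeze at 0 °C): 131.1 × 330.0 = 43263 J
q5 (cool ice 0→-10.9 °C): 131.1 × 2.1 × 10.9 = 3001 J
Total: 1070 + 296155 + 55062 + 43263 + 3001 = 398551 J = 399 kJ

q = 399 kJ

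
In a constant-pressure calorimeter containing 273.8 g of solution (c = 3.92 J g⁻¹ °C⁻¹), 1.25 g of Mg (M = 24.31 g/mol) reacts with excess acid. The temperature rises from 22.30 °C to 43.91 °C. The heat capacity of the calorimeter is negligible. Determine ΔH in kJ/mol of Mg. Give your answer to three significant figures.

|ΔT| = |43.91 − 22.30| = 21.61 °C
|q_surr| = (273.8 × 3.92) × 21.61 = 1073.296 × 21.61 = 23190 J
n(Mg) = 1.25 / 24.31 = 0.05142 mol
Temperature rose, so q_rxn = −|q_surr| = -23.19 kJ
ΔH = q_rxn / n = -451.0 kJ/mol

ΔH = -451 kJ/mol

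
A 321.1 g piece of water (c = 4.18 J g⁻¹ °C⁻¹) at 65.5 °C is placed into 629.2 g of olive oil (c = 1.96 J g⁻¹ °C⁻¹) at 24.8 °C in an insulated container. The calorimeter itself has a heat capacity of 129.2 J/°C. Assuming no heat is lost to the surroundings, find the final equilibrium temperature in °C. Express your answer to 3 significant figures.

T_f = 45.0 °C

Heat lost by water = heat gained by olive oil + calorimeter.
(321.1)(4.18)(65.5 − T) = [(629.2)(1.96) + 129.2](T − 24.8)
1342.198 (65.5 − T) = 1362.432 (T − 24.8)
87914 − 1342.198 T = 1362.432 T − 33788
121702 = 2704.630 T
T = 45.00 °C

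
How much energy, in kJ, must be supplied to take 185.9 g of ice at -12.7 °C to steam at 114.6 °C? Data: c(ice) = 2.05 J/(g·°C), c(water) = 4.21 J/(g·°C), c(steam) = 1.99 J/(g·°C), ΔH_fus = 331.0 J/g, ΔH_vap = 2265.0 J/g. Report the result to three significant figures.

q = 571 kJ

q1 (heat ice -12.7→0.0 °C): 185.9 × 2.05 × 12.7 = 4840 J
q2 (melt at 0 °C): 185.9 × 331.0 = 61533 J
q3 (heat water 0.0→100.0 °C): 185.9 × 4.21 × 100.0 = 78264 J
q4 (vaporize at 100 °C): 185.9 × 2265.0 = 421064 J
q5 (heat steam 100.0→114.6 °C): 185.9 × 1.99 × 14.6 = 5401 J
Total: 4840 + 61533 + 78264 + 421064 + 5401 = 571102 J = 571 kJ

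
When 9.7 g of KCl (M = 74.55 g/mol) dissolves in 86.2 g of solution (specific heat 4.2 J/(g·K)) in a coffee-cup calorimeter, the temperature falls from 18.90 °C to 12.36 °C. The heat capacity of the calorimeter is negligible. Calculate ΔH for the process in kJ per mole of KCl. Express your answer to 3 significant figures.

|ΔT| = |12.36 − 18.90| = 6.54 °C
|q_surr| = (86.2 × 4.2) × 6.54 = 362.04 × 6.54 = 2368 J
n(KCl) = 9.7 / 74.55 = 0.1301 mol
Temperature fell, so q_rxn = +|q_surr| = 2.368 kJ
ΔH = q_rxn / n = 18.20 kJ/mol

ΔH = 18.2 kJ/mol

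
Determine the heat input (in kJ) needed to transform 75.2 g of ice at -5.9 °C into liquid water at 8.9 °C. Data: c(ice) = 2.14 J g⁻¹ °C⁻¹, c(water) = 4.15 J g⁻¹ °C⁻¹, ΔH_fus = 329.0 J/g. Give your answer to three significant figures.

q = 28.5 kJ

q1 (heat ice -5.9→0.0 °C): 75.2 × 2.14 × 5.9 = 949 J
q2 (melt at 0 °C): 75.2 × 329.0 = 24741 J
q3 (heat water 0.0→8.9 °C): 75.2 × 4.15 × 8.9 = 2778 J
Total: 949 + 24741 + 2778 = 28468 J = 28.5 kJ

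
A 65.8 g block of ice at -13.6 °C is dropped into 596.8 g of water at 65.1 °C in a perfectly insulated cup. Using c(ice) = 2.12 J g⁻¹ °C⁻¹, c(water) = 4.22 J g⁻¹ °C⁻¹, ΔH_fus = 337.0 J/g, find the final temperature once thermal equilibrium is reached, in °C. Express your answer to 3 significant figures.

T_f = 50.0 °C

Heat to bring ice to 0 °C and melt it: q₁ = 65.8×2.12×13.6 + 65.8×337.0 = 24072 J
Heat the water can supply cooling to 0 °C: 596.8×4.22×65.1 = 163954 J > q₁, so all ice melts.
Energy balance: 596.8×4.22×(65.1 − T) = 24072 + 65.8×4.22×(T − 0)
2518.496(65.1 − T) = 24072 + 277.676 T
163954 − 24072 = 2796.172 T
T = 139882 / 2796.172 = 50.03 °C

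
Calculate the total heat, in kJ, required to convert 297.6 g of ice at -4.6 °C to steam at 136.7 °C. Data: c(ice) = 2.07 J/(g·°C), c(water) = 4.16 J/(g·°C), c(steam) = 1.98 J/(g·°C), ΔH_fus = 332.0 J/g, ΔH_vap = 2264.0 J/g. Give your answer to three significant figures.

q1 (heat ice -4.6→0.0 °C): 297.6 × 2.07 × 4.6 = 2834 J
q2 (melt at 0 °C): 297.6 × 332.0 = 98803 J
q3 (heat water 0.0→100.0 °C): 297.6 × 4.16 × 100.0 = 123802 J
q4 (vaporize at 100 °C): 297.6 × 2264.0 = 673766 J
q5 (heat steam 100.0→136.7 °C): 297.6 × 1.98 × 36.7 = 21625 J
Total: 2834 + 98803 + 123802 + 673766 + 21625 = 920830 J = 921 kJ

q = 921 kJ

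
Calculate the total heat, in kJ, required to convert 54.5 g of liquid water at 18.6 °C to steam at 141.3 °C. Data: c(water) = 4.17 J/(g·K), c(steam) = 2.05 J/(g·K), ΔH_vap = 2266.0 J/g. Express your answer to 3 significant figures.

q = 147 kJ

q1 (heat water 18.6→100.0 °C): 54.5 × 4.17 × 81.4 = 18499 J
q2 (vaporize at 100 °C): 54.5 × 2266.0 = 123497 J
q3 (heat steam 100.0→141.3 °C): 54.5 × 2.05 × 41.3 = 4614 J
Total: 18499 + 123497 + 4614 = 146610 J = 147 kJ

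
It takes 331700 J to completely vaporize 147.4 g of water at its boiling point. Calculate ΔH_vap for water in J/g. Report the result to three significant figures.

ΔH_vap = 2250 J/g

ΔH_vap = q / m = 331700 / 147.4 = 2250 J/g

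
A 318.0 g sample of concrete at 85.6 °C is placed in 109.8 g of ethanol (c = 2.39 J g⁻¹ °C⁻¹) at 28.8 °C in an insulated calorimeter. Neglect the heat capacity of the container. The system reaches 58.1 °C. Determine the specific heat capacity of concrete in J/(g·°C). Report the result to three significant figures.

q_gained = (109.8 × 2.39) × (58.1 − 28.8) = 7689 J
q_lost = 318.0 × c × (85.6 − 58.1) = 8745 c
Set equal: c = 7689 / 8745 = 0.879 J/(g·°C)

c = 0.879 J/(g·°C)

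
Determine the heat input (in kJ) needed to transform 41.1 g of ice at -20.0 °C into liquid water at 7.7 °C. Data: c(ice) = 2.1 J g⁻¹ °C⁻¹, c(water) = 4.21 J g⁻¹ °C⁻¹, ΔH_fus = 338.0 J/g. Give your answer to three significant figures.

q1 (heat ice -20.0→0.0 °C): 41.1 × 2.1 × 20.0 = 1726 J
q2 (melt at 0 °C): 41.1 × 338.0 = 13892 J
q3 (heat water 0.0→7.7 °C): 41.1 × 4.21 × 7.7 = 1332 J
Total: 1726 + 13892 + 1332 = 16950 J = 17.0 kJ

q = 17.0 kJ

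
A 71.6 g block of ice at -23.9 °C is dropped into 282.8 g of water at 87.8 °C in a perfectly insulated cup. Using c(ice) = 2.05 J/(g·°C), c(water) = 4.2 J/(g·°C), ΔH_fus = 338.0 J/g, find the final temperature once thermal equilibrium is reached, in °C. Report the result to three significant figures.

Heat to bring ice to 0 °C and melt it: q₁ = 71.6×2.05×23.9 + 71.6×338.0 = 27709 J
Heat the water can supply cooling to 0 °C: 282.8×4.2×87.8 = 104285 J > q₁, so all ice melts.
Energy balance: 282.8×4.2×(87.8 − T) = 27709 + 71.6×4.2×(T − 0)
1187.76(87.8 − T) = 27709 + 300.72 T
104285 − 27709 = 1488.48 T
T = 76576 / 1488.48 = 51.446 °C

T_f = 51.4 °C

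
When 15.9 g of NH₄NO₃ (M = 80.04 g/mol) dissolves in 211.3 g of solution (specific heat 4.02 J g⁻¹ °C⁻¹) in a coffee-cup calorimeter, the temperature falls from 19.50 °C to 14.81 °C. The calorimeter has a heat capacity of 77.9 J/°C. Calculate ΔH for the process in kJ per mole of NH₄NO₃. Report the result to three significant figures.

|ΔT| = |14.81 − 19.50| = 4.69 °C
|q_surr| = (211.3 × 4.02 + 77.9) × 4.69 = 927.326 × 4.69 = 4349 J
n(NH₄NO₃) = 15.9 / 80.04 = 0.1987 mol
Temperature fell, so q_rxn = +|q_surr| = 4.349 kJ
ΔH = q_rxn / n = 21.89 kJ/mol

ΔH = 21.9 kJ/mol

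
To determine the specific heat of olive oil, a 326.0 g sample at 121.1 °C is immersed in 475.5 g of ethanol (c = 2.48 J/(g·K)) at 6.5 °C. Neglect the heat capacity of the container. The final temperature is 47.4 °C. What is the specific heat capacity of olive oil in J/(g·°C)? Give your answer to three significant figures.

c = 2.01 J/(g·°C)

q_gained = (475.5 × 2.48) × (47.4 − 6.5) = 48230 J
q_lost = 326.0 × c × (121.1 − 47.4) = 24026.2 c
Set equal: c = 48230 / 24026.2 = 2.01 J/(g·°C)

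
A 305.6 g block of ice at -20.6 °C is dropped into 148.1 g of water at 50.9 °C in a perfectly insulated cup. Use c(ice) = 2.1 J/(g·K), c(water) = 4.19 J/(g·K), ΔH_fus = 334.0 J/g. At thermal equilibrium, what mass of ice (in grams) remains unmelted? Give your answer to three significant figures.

m_ice remaining = 251 g

Heat to warm all ice to 0 °C: 305.6×2.1×20.6 = 13220 J
Heat released by water cooling to 0 °C: 148.1×4.19×50.9 = 31585 J
31585 J < 13220 + 305.6×334.0 = 115290.4 J, so not all ice melts; final T = 0 °C.
Heat left for melting: 31585 − 13220 = 18365 J
Mass melted = 18365 / 334.0 = 54.99 g
Ice remaining = 305.6 − 54.99 = 250.61 g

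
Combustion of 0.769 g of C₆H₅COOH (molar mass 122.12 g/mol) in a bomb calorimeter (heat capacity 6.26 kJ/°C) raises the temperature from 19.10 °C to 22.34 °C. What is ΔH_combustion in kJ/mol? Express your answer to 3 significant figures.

ΔT = 22.34 − 19.10 = 3.24 °C
q_cal = C_cal × ΔT = 6.26 × 3.24 = 20.2824 kJ
n = 0.769 / 122.12 = 0.006297 mol
q_rxn = −q_cal = -20.2824 kJ
ΔH = -20.2824 / 0.006297 = -3221 kJ/mol

ΔH = -3220 kJ/mol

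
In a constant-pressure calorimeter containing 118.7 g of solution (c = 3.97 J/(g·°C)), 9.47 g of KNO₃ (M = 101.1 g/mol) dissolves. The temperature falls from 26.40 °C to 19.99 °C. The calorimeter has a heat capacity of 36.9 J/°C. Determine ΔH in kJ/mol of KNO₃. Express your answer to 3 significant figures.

ΔH = 34.8 kJ/mol

|ΔT| = |19.99 − 26.40| = 6.41 °C
|q_surr| = (118.7 × 3.97 + 36.9) × 6.41 = 508.139 × 6.41 = 3257 J
n(KNO₃) = 9.47 / 101.1 = 0.09367 mol
Temperature fell, so q_rxn = +|q_surr| = 3.257 kJ
ΔH = q_rxn / n = 34.77 kJ/mol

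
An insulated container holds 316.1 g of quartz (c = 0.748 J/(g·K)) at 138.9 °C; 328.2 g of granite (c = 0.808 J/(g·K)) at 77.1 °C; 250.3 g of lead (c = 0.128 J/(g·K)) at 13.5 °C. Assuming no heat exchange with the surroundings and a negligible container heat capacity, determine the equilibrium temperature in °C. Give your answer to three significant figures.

Σ mᵢcᵢ(T − Tᵢ) = 0  ⇒  T = Σ mᵢcᵢTᵢ / Σ mᵢcᵢ
Σ mᵢcᵢ = 316.1×0.748 + 328.2×0.808 + 250.3×0.128 = 533.6668
Σ mᵢcᵢTᵢ = 236.4428×138.9 + 265.1856×77.1 + 32.0384×13.5 = 53720
T = 53720 / 533.6668 = 100.7 °C

T_f = 101 °C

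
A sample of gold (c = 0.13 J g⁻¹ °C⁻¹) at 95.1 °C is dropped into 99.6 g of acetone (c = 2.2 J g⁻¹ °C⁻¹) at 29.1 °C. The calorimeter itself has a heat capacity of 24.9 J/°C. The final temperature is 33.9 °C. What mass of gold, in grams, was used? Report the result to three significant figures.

q_gained = (99.6 × 2.2 + 24.9) × (33.9 − 29.1) = 1171 J
q_lost = m × 0.13 × (95.1 − 33.9) = 7.956 m
m = 1171 / 7.956 = 147 g

m = 147 g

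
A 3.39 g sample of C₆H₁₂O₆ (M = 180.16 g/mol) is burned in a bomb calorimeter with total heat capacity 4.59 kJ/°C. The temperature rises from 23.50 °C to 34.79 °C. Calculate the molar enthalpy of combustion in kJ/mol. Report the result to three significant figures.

ΔH = -2750 kJ/mol

ΔT = 34.79 − 23.50 = 11.29 °C
q_cal = C_cal × ΔT = 4.59 × 11.29 = 51.8211 kJ
n = 3.39 / 180.16 = 0.01882 mol
q_rxn = −q_cal = -51.8211 kJ
ΔH = -51.8211 / 0.01882 = -2754 kJ/mol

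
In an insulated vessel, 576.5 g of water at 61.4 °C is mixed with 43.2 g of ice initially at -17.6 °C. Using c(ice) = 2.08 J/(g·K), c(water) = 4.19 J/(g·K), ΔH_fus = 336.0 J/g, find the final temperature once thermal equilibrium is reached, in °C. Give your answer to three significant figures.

Heat to bring ice to 0 °C and melt it: q₁ = 43.2×2.08×17.6 + 43.2×336.0 = 16097 J
Heat the water can supply cooling to 0 °C: 576.5×4.19×61.4 = 148314 J > q₁, so all ice melts.
Energy balance: 576.5×4.19×(61.4 − T) = 16097 + 43.2×4.19×(T − 0)
2415.535(61.4 − T) = 16097 + 181.008 T
148314 − 16097 = 2596.543 T
T = 132217 / 2596.543 = 50.92 °C

T_f = 50.9 °C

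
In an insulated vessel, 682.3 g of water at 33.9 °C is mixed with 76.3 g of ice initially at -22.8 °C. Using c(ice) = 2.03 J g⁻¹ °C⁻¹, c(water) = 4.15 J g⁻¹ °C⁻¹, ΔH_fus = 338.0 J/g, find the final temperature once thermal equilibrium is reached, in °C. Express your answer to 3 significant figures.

T_f = 21.2 °C

Heat to bring ice to 0 °C and melt it: q₁ = 76.3×2.03×22.8 + 76.3×338.0 = 29321 J
Heat the water can supply cooling to 0 °C: 682.3×4.15×33.9 = 95989.4 J > q₁, so all ice melts.
Energy balance: 682.3×4.15×(33.9 − T) = 29321 + 76.3×4.15×(T − 0)
2831.545(33.9 − T) = 29321 + 316.645 T
95989.4 − 29321 = 3148.190 T
T = 66668.4 / 3148.190 = 21.18 °C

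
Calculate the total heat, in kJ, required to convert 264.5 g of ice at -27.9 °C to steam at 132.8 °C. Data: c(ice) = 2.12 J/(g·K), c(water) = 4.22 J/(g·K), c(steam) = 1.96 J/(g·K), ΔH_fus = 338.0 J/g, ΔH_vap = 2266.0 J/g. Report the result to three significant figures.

q1 (heat ice -27.9→0.0 °C): 264.5 × 2.12 × 27.9 = 15645 J
q2 (melt at 0 °C): 264.5 × 338.0 = 89401 J
q3 (heat water 0.0→100.0 °C): 264.5 × 4.22 × 100.0 = 111619 J
q4 (vaporize at 100 °C): 264.5 × 2266.0 = 599357 J
q5 (heat steam 100.0→132.8 °C): 264.5 × 1.96 × 32.8 = 17004 J
Total: 15645 + 89401 + 111619 + 599357 + 17004 = 833026 J = 833 kJ

q = 833 kJ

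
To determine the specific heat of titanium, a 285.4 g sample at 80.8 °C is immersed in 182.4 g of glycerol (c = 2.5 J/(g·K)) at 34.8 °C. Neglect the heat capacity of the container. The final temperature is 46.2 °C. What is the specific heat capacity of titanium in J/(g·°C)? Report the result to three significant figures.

c = 0.526 J/(g·°C)

q_gained = (182.4 × 2.5) × (46.2 − 34.8) = 5198 J
q_lost = 285.4 × c × (80.8 − 46.2) = 9874.84 c
Set equal: c = 5198 / 9874.84 = 0.526 J/(g·°C)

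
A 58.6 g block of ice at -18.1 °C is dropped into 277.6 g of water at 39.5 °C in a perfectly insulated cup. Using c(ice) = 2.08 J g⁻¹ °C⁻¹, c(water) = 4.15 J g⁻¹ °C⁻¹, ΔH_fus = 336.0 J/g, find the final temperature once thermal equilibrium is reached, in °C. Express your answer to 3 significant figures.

T_f = 16.9 °C

Heat to bring ice to 0 °C and melt it: q₁ = 58.6×2.08×18.1 + 58.6×336.0 = 21896 J
Heat the water can supply cooling to 0 °C: 277.6×4.15×39.5 = 45505.6 J > q₁, so all ice melts.
Energy balance: 277.6×4.15×(39.5 − T) = 21896 + 58.6×4.15×(T − 0)
1152.04(39.5 − T) = 21896 + 243.19 T
45505.6 − 21896 = 1395.23 T
T = 23609.6 / 1395.23 = 16.92 °C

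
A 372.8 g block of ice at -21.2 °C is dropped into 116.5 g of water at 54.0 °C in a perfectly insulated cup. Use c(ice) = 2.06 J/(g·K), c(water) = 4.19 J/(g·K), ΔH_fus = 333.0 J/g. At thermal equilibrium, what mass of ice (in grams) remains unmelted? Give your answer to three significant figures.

Heat to warm all ice to 0 °C: 372.8×2.06×21.2 = 16281 J
Heat released by water cooling to 0 °C: 116.5×4.19×54.0 = 26359 J
26359 J < 16281 + 372.8×333.0 = 140423.4 J, so not all ice melts; final T = 0 °C.
Heat left for melting: 26359 − 16281 = 10078 J
Mass melted = 10078 / 333.0 = 30.26 g
Ice remaining = 372.8 − 30.26 = 342.54 g

m_ice remaining = 343 g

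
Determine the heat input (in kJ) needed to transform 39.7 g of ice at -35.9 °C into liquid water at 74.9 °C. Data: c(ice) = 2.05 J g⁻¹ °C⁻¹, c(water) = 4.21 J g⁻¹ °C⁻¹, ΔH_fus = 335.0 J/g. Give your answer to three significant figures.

q = 28.7 kJ

q1 (heat ice -35.9→0.0 °C): 39.7 × 2.05 × 35.9 = 2922 J
q2 (melt at 0 °C): 39.7 × 335.0 = 13300 J
q3 (heat water 0.0→74.9 °C): 39.7 × 4.21 × 74.9 = 12519 J
Total: 2922 + 13300 + 12519 = 28741 J = 28.7 kJ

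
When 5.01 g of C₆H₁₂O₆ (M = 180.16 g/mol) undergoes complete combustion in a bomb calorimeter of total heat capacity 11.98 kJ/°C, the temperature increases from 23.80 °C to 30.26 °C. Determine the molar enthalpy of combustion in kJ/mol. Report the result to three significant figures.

ΔH = -2780 kJ/mol

ΔT = 30.26 − 23.80 = 6.46 °C
q_cal = C_cal × ΔT = 11.98 × 6.46 = 77.3908 kJ
n = 5.01 / 180.16 = 0.02781 mol
q_rxn = −q_cal = -77.3908 kJ
ΔH = -77.3908 / 0.02781 = -2783 kJ/mol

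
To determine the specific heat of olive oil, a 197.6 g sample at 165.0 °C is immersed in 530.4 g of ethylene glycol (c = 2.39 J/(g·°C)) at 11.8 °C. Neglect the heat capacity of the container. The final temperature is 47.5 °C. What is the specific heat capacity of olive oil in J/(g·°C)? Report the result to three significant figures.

c = 1.95 J/(g·°C)

q_gained = (530.4 × 2.39) × (47.5 − 11.8) = 45260 J
q_lost = 197.6 × c × (165.0 − 47.5) = 23218 c
Set equal: c = 45260 / 23218 = 1.95 J/(g·°C)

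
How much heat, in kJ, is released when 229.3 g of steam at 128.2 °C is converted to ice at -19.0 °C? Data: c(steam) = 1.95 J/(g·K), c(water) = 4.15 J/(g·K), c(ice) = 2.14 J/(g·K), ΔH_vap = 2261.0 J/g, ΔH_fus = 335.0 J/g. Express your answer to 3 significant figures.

q1 (cool steam 128.2→100 °C): 229.3 × 1.95 × 28.2 = 12609 J
q2 (condense at 100 °C): 229.3 × 2261.0 = 518447 J
q3 (cool water 100→0 °C): 229.3 × 4.15 × 100.0 = 95160 J
q4 (freeze at 0 °C): 229.3 × 335.0 = 76816 J
q5 (cool ice 0→-19.0 °C): 229.3 × 2.14 × 19.0 = 9323 J
Total: 12609 + 518447 + 95160 + 76816 + 9323 = 712355 J = 712 kJ

q = 712 kJ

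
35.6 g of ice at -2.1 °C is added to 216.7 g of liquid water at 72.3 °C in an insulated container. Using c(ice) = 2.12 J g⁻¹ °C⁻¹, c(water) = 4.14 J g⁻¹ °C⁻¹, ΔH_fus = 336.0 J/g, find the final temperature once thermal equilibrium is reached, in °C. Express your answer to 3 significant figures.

Heat to bring ice to 0 °C and melt it: q₁ = 35.6×2.12×2.1 + 35.6×336.0 = 12120 J
Heat the water can supply cooling to 0 °C: 216.7×4.14×72.3 = 64863.1 J > q₁, so all ice melts.
Energy balance: 216.7×4.14×(72.3 − T) = 12120 + 35.6×4.14×(T − 0)
897.138(72.3 − T) = 12120 + 147.384 T
64863.1 − 12120 = 1044.522 T
T = 52743.1 / 1044.522 = 50.49 °C

T_f = 50.5 °C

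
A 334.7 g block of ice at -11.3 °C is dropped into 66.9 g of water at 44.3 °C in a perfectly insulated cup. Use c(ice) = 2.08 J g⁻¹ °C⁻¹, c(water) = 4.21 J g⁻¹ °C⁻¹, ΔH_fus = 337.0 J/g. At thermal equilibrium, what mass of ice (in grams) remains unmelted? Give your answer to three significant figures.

m_ice remaining = 321 g

Heat to warm all ice to 0 °C: 334.7×2.08×11.3 = 7866.8 J
Heat released by water cooling to 0 °C: 66.9×4.21×44.3 = 12477 J
12477 J < 7866.8 + 334.7×337.0 = 120660.7 J, so not all ice melts; final T = 0 °C.
Heat left for melting: 12477 − 7866.8 = 4610.2 J
Mass melted = 4610.2 / 337.0 = 13.68 g
Ice remaining = 334.7 − 13.68 = 321.02 g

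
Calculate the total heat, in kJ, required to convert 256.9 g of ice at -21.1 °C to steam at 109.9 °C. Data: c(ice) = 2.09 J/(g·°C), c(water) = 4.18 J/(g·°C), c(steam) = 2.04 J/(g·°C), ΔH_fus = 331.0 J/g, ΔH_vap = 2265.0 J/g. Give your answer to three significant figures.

q1 (heat ice -21.1→0.0 °C): 256.9 × 2.09 × 21.1 = 11329 J
q2 (melt at 0 °C): 256.9 × 331.0 = 85034 J
q3 (heat water 0.0→100.0 °C): 256.9 × 4.18 × 100.0 = 107384 J
q4 (vaporize at 100 °C): 256.9 × 2265.0 = 581879 J
q5 (heat steam 100.0→109.9 °C): 256.9 × 2.04 × 9.9 = 5188 J
Total: 11329 + 85034 + 107384 + 581879 + 5188 = 790814 J = 791 kJ

q = 791 kJ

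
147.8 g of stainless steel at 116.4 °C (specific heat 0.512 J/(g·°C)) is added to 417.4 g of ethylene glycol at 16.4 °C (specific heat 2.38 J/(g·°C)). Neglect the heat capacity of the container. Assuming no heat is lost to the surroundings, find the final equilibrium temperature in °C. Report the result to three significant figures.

Heat lost by stainless steel = heat gained by ethylene glycol.
(147.8)(0.512)(116.4 − T) = (417.4)(2.38)(T − 16.4)
75.6736 (116.4 − T) = 993.412 (T − 16.4)
8808.4 − 75.6736 T = 993.412 T − 16292
25100.4 = 1069.0856 T
T = 23.48 °C

T_f = 23.5 °C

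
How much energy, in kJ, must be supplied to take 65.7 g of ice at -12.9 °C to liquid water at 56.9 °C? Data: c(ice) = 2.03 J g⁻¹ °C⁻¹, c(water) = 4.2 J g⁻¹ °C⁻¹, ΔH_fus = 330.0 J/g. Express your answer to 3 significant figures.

q = 39.1 kJ

q1 (heat ice -12.9→0.0 °C): 65.7 × 2.03 × 12.9 = 1720 J
q2 (melt at 0 °C): 65.7 × 330.0 = 21681 J
q3 (heat water 0.0→56.9 °C): 65.7 × 4.2 × 56.9 = 15701 J
Total: 1720 + 21681 + 15701 = 39102 J = 39.1 kJ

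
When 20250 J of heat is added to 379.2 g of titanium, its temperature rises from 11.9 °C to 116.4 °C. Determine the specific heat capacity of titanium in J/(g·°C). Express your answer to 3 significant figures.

c = 0.511 J/(g·°C)

c = q / (m ΔT) = 20250 / (379.2 × 104.5)
c = 20250 / 39626.4 = 0.511 J/(g·°C)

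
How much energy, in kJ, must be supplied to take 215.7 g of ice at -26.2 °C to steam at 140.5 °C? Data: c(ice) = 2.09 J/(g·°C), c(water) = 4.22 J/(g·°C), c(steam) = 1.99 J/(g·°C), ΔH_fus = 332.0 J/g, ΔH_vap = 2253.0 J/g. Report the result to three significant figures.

q = 678 kJ

q1 (heat ice -26.2→0.0 °C): 215.7 × 2.09 × 26.2 = 11811 J
q2 (melt at 0 °C): 215.7 × 332.0 = 71612 J
q3 (heat water 0.0→100.0 °C): 215.7 × 4.22 × 100.0 = 91025 J
q4 (vaporize at 100 °C): 215.7 × 2253.0 = 485972 J
q5 (heat steam 100.0→140.5 °C): 215.7 × 1.99 × 40.5 = 17384 J
Total: 11811 + 71612 + 91025 + 485972 + 17384 = 677804 J = 678 kJ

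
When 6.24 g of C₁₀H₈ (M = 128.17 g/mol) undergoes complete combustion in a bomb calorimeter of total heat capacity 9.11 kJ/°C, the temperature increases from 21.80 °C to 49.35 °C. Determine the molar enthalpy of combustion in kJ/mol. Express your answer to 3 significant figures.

ΔT = 49.35 − 21.80 = 27.55 °C
q_cal = C_cal × ΔT = 9.11 × 27.55 = 250.9805 kJ
n = 6.24 / 128.17 = 0.048685 mol
q_rxn = −q_cal = -250.9805 kJ
ΔH = -250.9805 / 0.048685 = -5155 kJ/mol

ΔH = -5160 kJ/mol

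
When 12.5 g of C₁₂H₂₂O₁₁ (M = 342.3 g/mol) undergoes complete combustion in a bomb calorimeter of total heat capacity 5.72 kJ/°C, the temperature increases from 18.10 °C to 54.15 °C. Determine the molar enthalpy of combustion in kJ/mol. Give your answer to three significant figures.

ΔT = 54.15 − 18.10 = 36.05 °C
q_cal = C_cal × ΔT = 5.72 × 36.05 = 206.206 kJ
n = 12.5 / 342.3 = 0.03652 mol
q_rxn = −q_cal = -206.206 kJ
ΔH = -206.206 / 0.03652 = -5646 kJ/mol

ΔH = -5650 kJ/mol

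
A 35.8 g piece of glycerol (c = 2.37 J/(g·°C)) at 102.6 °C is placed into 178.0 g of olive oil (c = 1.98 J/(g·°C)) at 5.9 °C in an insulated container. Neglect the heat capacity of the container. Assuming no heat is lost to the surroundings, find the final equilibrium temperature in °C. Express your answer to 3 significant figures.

T_f = 24.7 °C

Heat lost by glycerol = heat gained by olive oil.
(35.8)(2.37)(102.6 − T) = (178.0)(1.98)(T − 5.9)
84.846 (102.6 − T) = 352.44 (T − 5.9)
8705.2 − 84.846 T = 352.44 T − 2079.4
10784.6 = 437.286 T
T = 24.66 °C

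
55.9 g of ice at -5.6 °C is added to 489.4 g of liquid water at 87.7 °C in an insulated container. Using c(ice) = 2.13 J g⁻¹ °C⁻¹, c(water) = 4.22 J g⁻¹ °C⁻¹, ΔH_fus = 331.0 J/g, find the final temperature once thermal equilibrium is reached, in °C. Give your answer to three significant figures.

T_f = 70.4 °C

Heat to bring ice to 0 °C and melt it: q₁ = 55.9×2.13×5.6 + 55.9×331.0 = 19170 J
Heat the water can supply cooling to 0 °C: 489.4×4.22×87.7 = 181124 J > q₁, so all ice melts.
Energy balance: 489.4×4.22×(87.7 − T) = 19170 + 55.9×4.22×(T − 0)
2065.268(87.7 − T) = 19170 + 235.898 T
181124 − 19170 = 2301.166 T
T = 161954 / 2301.166 = 70.38 °C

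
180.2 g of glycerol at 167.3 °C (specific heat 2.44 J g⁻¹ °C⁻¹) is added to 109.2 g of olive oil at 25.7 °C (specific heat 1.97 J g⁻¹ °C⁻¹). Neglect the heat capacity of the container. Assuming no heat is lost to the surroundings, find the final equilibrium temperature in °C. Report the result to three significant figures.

T_f = 121 °C

Heat lost by glycerol = heat gained by olive oil.
(180.2)(2.44)(167.3 − T) = (109.2)(1.97)(T − 25.7)
439.688 (167.3 − T) = 215.124 (T − 25.7)
73560 − 439.688 T = 215.124 T − 5528.7
79088.7 = 654.812 T
T = 120.8 °C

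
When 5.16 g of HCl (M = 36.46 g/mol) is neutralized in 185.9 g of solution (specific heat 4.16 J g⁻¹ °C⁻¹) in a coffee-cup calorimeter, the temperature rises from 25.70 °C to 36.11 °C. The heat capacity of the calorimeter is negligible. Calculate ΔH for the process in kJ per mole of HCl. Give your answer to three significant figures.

|ΔT| = |36.11 − 25.70| = 10.41 °C
|q_surr| = (185.9 × 4.16) × 10.41 = 773.344 × 10.41 = 8051 J
n(HCl) = 5.16 / 36.46 = 0.1415 mol
Temperature rose, so q_rxn = −|q_surr| = -8.051 kJ
ΔH = q_rxn / n = -56.90 kJ/mol

ΔH = -56.9 kJ/mol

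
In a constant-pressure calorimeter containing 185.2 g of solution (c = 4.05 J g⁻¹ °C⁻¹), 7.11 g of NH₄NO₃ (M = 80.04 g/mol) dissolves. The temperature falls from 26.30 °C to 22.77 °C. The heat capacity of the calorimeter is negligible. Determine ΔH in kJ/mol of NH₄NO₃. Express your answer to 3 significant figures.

|ΔT| = |22.77 − 26.30| = 3.53 °C
|q_surr| = (185.2 × 4.05) × 3.53 = 750.06 × 3.53 = 2648 J
n(NH₄NO₃) = 7.11 / 80.04 = 0.08883 mol
Temperature fell, so q_rxn = +|q_surr| = 2.648 kJ
ΔH = q_rxn / n = 29.81 kJ/mol

ΔH = 29.8 kJ/mol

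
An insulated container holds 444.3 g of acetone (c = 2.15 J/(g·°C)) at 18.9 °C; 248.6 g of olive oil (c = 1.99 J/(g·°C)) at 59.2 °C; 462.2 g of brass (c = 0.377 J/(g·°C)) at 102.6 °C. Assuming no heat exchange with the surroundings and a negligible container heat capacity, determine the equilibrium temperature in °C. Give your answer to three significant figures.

Σ mᵢcᵢ(T − Tᵢ) = 0  ⇒  T = Σ mᵢcᵢTᵢ / Σ mᵢcᵢ
Σ mᵢcᵢ = 444.3×2.15 + 248.6×1.99 + 462.2×0.377 = 1624.2084
Σ mᵢcᵢTᵢ = 955.245×18.9 + 494.714×59.2 + 174.2494×102.6 = 65219
T = 65219 / 1624.2084 = 40.15 °C

T_f = 40.2 °C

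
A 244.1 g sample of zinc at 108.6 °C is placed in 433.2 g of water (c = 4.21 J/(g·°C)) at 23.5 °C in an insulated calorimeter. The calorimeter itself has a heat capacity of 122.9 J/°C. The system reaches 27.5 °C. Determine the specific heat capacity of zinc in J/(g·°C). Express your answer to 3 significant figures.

q_gained = (433.2 × 4.21 + 122.9) × (27.5 − 23.5) = 7787 J
q_lost = 244.1 × c × (108.6 − 27.5) = 19796.51 c
Set equal: c = 7787 / 19796.51 = 0.393 J/(g·°C)

c = 0.393 J/(g·°C)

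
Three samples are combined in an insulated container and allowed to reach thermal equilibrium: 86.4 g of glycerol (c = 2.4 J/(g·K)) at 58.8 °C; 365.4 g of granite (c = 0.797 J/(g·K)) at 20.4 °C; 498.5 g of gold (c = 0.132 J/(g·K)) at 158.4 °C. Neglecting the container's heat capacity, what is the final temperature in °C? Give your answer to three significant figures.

T_f = 50.6 °C

Σ mᵢcᵢ(T − Tᵢ) = 0  ⇒  T = Σ mᵢcᵢTᵢ / Σ mᵢcᵢ
Σ mᵢcᵢ = 86.4×2.4 + 365.4×0.797 + 498.5×0.132 = 564.3858
Σ mᵢcᵢTᵢ = 207.36×58.8 + 291.2238×20.4 + 65.802×158.4 = 28557
T = 28557 / 564.3858 = 50.60 °C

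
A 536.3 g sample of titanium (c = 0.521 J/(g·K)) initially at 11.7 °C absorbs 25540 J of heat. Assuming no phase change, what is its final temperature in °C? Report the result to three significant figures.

T_f = 103 °C

ΔT = q / (m c) = 25540 / (536.3 × 0.521) = 91.41 °C
T_f = 11.7 + 91.41 = 103.11 °C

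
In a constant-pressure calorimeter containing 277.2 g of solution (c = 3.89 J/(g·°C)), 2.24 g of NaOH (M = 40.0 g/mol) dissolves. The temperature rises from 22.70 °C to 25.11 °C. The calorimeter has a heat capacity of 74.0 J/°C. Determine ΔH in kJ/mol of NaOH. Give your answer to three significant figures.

|ΔT| = |25.11 − 22.70| = 2.41 °C
|q_surr| = (277.2 × 3.89 + 74.0) × 2.41 = 1152.308 × 2.41 = 2777 J
n(NaOH) = 2.24 / 40.0 = 0.05600 mol
Temperature rose, so q_rxn = −|q_surr| = -2.777 kJ
ΔH = q_rxn / n = -49.59 kJ/mol

ΔH = -49.6 kJ/mol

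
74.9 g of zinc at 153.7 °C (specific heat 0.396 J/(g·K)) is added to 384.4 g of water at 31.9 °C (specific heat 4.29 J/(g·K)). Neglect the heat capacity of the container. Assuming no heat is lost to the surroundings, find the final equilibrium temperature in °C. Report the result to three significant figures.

T_f = 34.1 °C

Heat lost by zinc = heat gained by water.
(74.9)(0.396)(153.7 − T) = (384.4)(4.29)(T − 31.9)
29.6604 (153.7 − T) = 1649.076 (T − 31.9)
4558.8 − 29.6604 T = 1649.076 T − 52606
57164.8 = 1678.7364 T
T = 34.05 °C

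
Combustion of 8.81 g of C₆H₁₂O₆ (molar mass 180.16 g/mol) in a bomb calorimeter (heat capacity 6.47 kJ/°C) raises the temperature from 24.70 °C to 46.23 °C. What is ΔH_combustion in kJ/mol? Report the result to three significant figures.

ΔT = 46.23 − 24.70 = 21.53 °C
q_cal = C_cal × ΔT = 6.47 × 21.53 = 139.2991 kJ
n = 8.81 / 180.16 = 0.04890 mol
q_rxn = −q_cal = -139.2991 kJ
ΔH = -139.2991 / 0.04890 = -2849 kJ/mol

ΔH = -2850 kJ/mol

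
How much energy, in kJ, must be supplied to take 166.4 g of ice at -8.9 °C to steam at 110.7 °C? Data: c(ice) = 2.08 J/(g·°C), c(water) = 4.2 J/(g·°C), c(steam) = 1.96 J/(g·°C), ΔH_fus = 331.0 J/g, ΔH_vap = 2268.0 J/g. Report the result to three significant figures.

q1 (heat ice -8.9→0.0 °C): 166.4 × 2.08 × 8.9 = 3080 J
q2 (melt at 0 °C): 166.4 × 331.0 = 55078 J
q3 (heat water 0.0→100.0 °C): 166.4 × 4.2 × 100.0 = 69888 J
q4 (vaporize at 100 °C): 166.4 × 2268.0 = 377395 J
q5 (heat steam 100.0→110.7 °C): 166.4 × 1.96 × 10.7 = 3490 J
Total: 3080 + 55078 + 69888 + 377395 + 3490 = 508931 J = 509 kJ

q = 509 kJ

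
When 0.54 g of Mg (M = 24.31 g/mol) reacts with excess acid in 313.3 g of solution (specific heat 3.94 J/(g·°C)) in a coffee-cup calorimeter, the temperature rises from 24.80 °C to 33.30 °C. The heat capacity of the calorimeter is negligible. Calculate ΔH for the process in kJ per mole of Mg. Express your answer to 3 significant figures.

|ΔT| = |33.30 − 24.80| = 8.50 °C
|q_surr| = (313.3 × 3.94) × 8.50 = 1234.402 × 8.50 = 10490 J
n(Mg) = 0.54 / 24.31 = 0.02221 mol
Temperature rose, so q_rxn = −|q_surr| = -10.49 kJ
ΔH = q_rxn / n = -472.3 kJ/mol

ΔH = -472 kJ/mol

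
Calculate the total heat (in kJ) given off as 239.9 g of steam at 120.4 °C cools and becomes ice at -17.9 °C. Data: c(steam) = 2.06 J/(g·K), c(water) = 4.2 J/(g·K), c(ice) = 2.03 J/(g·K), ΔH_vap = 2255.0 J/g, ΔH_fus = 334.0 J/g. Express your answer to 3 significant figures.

q1 (cool steam 120.4→100 °C): 239.9 × 2.06 × 20.4 = 10082 J
q2 (condense at 100 °C): 239.9 × 2255.0 = 540975 J
q3 (cool water 100→0 °C): 239.9 × 4.2 × 100.0 = 100758 J
q4 (freeze at 0 °C): 239.9 × 334.0 = 80127 J
q5 (cool ice 0→-17.9 °C): 239.9 × 2.03 × 17.9 = 8717 J
Total: 10082 + 540975 + 100758 + 80127 + 8717 = 740659 J = 741 kJ

q = 741 kJ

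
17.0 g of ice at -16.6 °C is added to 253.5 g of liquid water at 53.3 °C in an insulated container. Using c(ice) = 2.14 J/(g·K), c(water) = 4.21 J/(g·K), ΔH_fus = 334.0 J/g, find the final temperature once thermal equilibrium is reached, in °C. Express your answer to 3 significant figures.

T_f = 44.4 °C

Heat to bring ice to 0 °C and melt it: q₁ = 17.0×2.14×16.6 + 17.0×334.0 = 6281.9 J
Heat the water can supply cooling to 0 °C: 253.5×4.21×53.3 = 56883.6 J > q₁, so all ice melts.
Energy balance: 253.5×4.21×(53.3 − T) = 6281.9 + 17.0×4.21×(T − 0)
1067.235(53.3 − T) = 6281.9 + 71.57 T
56883.6 − 6281.9 = 1138.805 T
T = 50601.7 / 1138.805 = 44.43 °C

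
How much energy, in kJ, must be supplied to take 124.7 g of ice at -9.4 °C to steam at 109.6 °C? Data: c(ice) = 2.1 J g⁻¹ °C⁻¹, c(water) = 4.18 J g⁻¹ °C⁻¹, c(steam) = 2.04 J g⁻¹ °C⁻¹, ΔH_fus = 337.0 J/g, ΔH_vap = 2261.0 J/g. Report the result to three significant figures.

q1 (heat ice -9.4→0.0 °C): 124.7 × 2.1 × 9.4 = 2462 J
q2 (melt at 0 °C): 124.7 × 337.0 = 42024 J
q3 (heat water 0.0→100.0 °C): 124.7 × 4.18 × 100.0 = 52125 J
q4 (vaporize at 100 °C): 124.7 × 2261.0 = 281947 J
q5 (heat steam 100.0→109.6 °C): 124.7 × 2.04 × 9.6 = 2442 J
Total: 2462 + 42024 + 52125 + 281947 + 2442 = 381000 J = 381 kJ

q = 381 kJ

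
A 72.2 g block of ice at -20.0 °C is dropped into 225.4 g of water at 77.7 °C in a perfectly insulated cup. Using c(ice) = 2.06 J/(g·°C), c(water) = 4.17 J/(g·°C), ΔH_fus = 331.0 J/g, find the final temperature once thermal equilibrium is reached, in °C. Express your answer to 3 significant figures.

Heat to bring ice to 0 °C and melt it: q₁ = 72.2×2.06×20.0 + 72.2×331.0 = 26873 J
Heat the water can supply cooling to 0 °C: 225.4×4.17×77.7 = 73031.6 J > q₁, so all ice melts.
Energy balance: 225.4×4.17×(77.7 − T) = 26873 + 72.2×4.17×(T − 0)
939.918(77.7 − T) = 26873 + 301.074 T
73031.6 − 26873 = 1240.992 T
T = 46158.6 / 1240.992 = 37.19 °C

T_f = 37.2 °C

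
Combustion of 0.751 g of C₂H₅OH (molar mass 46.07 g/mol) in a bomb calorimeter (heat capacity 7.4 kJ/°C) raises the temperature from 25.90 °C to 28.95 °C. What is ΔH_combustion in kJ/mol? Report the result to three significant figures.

ΔT = 28.95 − 25.90 = 3.05 °C
q_cal = C_cal × ΔT = 7.4 × 3.05 = 22.57 kJ
n = 0.751 / 46.07 = 0.01630 mol
q_rxn = −q_cal = -22.57 kJ
ΔH = -22.57 / 0.01630 = -1384.7 kJ/mol

ΔH = -1380 kJ/mol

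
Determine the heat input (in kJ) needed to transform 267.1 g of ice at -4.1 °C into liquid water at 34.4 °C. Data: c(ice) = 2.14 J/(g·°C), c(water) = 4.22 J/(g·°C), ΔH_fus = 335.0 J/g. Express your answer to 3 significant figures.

q1 (heat ice -4.1→0.0 °C): 267.1 × 2.14 × 4.1 = 2344 J
q2 (melt at 0 °C): 267.1 × 335.0 = 89479 J
q3 (heat water 0.0→34.4 °C): 267.1 × 4.22 × 34.4 = 38774 J
Total: 2344 + 89479 + 38774 = 130597 J = 131 kJ

q = 131 kJ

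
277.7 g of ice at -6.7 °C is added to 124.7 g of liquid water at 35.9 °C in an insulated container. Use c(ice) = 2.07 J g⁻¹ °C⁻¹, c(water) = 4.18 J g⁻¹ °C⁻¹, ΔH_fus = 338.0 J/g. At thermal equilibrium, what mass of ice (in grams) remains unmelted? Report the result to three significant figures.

Heat to warm all ice to 0 °C: 277.7×2.07×6.7 = 3851.4 J
Heat released by water cooling to 0 °C: 124.7×4.18×35.9 = 18713 J
18713 J < 3851.4 + 277.7×338.0 = 97714.0 J, so not all ice melts; final T = 0 °C.
Heat left for melting: 18713 − 3851.4 = 14861.6 J
Mass melted = 14861.6 / 338.0 = 43.97 g
Ice remaining = 277.7 − 43.97 = 233.73 g

m_ice remaining = 234 g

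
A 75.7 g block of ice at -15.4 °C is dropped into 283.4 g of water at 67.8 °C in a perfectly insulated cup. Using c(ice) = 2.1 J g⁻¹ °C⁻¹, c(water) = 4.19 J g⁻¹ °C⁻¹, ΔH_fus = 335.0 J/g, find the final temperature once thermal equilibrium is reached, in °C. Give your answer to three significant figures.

Heat to bring ice to 0 °C and melt it: q₁ = 75.7×2.1×15.4 + 75.7×335.0 = 27808 J
Heat the water can supply cooling to 0 °C: 283.4×4.19×67.8 = 80508.8 J > q₁, so all ice melts.
Energy balance: 283.4×4.19×(67.8 − T) = 27808 + 75.7×4.19×(T − 0)
1187.446(67.8 − T) = 27808 + 317.183 T
80508.8 − 27808 = 1504.629 T
T = 52700.8 / 1504.629 = 35.03 °C

T_f = 35.0 °C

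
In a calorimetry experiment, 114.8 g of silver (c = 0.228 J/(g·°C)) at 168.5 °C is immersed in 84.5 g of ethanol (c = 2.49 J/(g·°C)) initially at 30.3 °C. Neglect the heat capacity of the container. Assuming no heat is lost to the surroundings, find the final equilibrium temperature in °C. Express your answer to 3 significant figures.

Heat lost by silver = heat gained by ethanol.
(114.8)(0.228)(168.5 − T) = (84.5)(2.49)(T − 30.3)
26.1744 (168.5 − T) = 210.405 (T − 30.3)
4410.4 − 26.1744 T = 210.405 T − 6375.3
10785.7 = 236.5794 T
T = 45.59 °C

T_f = 45.6 °C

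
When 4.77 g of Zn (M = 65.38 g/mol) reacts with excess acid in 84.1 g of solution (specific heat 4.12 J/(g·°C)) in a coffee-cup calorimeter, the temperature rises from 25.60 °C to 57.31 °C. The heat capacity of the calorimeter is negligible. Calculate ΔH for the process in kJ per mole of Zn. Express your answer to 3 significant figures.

|ΔT| = |57.31 − 25.60| = 31.71 °C
|q_surr| = (84.1 × 4.12) × 31.71 = 346.492 × 31.71 = 10990 J
n(Zn) = 4.77 / 65.38 = 0.07296 mol
Temperature rose, so q_rxn = −|q_surr| = -10.99 kJ
ΔH = q_rxn / n = -150.6 kJ/mol

ΔH = -151 kJ/mol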